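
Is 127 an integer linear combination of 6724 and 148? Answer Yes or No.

By Bézout, 6724u + 148v = 127 has integer solutions iff gcd(6724, 148) | 127.
Euclid: 6724 = 45·148 + 64; 148 = 2·64 + 20; 64 = 3·20 + 4; 20 = 5·4 + 0. gcd = 4; 127 mod 4 = 3. No.

No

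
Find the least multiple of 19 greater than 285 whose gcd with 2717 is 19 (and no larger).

304

2717 = 19·143. Any a with gcd(a, 2717) = 19 is a multiple of 19, say 19s, with s coprime to 143.
Need s > 285/19, so s ≥ 16. First s ≥ 16 with gcd(s, 143) = 1 is s = 16. Thus a = 19·16 = 304.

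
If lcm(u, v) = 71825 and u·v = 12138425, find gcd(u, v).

169

gcd·lcm = product, so gcd = 12138425/71825 = 169.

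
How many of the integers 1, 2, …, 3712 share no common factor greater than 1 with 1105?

Prime factors of 1105: 5, 13, 17. Count integers ≤ 3712 divisible by none of them.
By inclusion–exclusion: 3712 − ⌊3712/5⌋ − ⌊3712/13⌋ − ⌊3712/17⌋ + ⌊3712/65⌋ + ⌊3712/85⌋ + ⌊3712/221⌋ − ⌊3712/1105⌋ = 2580.

2580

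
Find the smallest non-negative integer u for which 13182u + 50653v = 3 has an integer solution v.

Euclid: 50653 = 3·13182 + 11107; 13182 = 1·11107 + 2075; 11107 = 5·2075 + 732; 2075 = 2·732 + 611; 732 = 1·611 + 121; 611 = 5·121 + 6; 121 = 20·6 + 1; 6 = 6·1 + 0 → gcd = 1; 3 = 1·3.
Back-substitution yields 13182·(-8373) + 50653·(2179) = 1, so one solution is u = -8373·3 = -25119, v = 2179·3 = 6537.
Solutions in u differ by 50653/1 = 50653; the one in [0, 50653) is -25119 mod 50653 = 25534.

25534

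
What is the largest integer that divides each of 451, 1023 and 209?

451 = 11 · 41; 1023 = 3 · 11 · 31; 209 = 11 · 19
gcd takes min exponent of each prime: 11 = 11

11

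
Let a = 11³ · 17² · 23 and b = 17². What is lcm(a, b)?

max exponent per prime: 11³ · 17² · 23 = 8847157

8847157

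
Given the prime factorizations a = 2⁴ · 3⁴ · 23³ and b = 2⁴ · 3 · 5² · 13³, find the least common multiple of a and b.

max exponent per prime: 2⁴ · 3⁴ · 5² · 13³ · 23³ = 866081127600

866081127600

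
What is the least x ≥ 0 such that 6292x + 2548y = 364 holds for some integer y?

gcd(6292, 2548) = 52 (Euclid: 6292 = 2·2548 + 1196; 2548 = 2·1196 + 156; 1196 = 7·156 + 104; 156 = 1·104 + 52; 104 = 2·52 + 0), and 52 | 364.
Extended Euclid: 6292·(-17) + 2548·(42) = 52. Scale by 7: x₀ = -119.
General solution x = x₀ + 49t; reducing mod 49 gives x = 28 (and y = -69).

28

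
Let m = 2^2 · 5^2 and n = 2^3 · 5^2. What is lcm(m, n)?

max exponent per prime: 2^3 · 5^2 = 200

200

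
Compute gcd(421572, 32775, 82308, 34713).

gcd(421572, 32775): 421572 = 12·32775 + 28272; 32775 = 1·28272 + 4503; 28272 = 6·4503 + 1254; 4503 = 3·1254 + 741; 1254 = 1·741 + 513; 741 = 1·513 + 228; 513 = 2·228 + 57; 228 = 4·57 + 0 → 57
gcd(57, 82308): 82308 = 1444·57 + 0 → 57
gcd(57, 34713): 34713 = 609·57 + 0 → 57

57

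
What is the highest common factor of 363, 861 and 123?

3

363 = 3 · 11²; 861 = 3 · 7 · 41; 123 = 3 · 41
gcd takes min exponent of each prime: 3 = 3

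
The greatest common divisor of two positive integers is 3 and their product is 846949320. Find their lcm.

282316440

gcd·lcm = product, so lcm = 846949320/3 = 282316440.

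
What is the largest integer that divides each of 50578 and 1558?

38

Euclid: 50578 = 32·1558 + 722; 1558 = 2·722 + 114; 722 = 6·114 + 38; 114 = 3·38 + 0. Last nonzero remainder: 38.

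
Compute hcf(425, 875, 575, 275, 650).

425 = 5² · 17; 875 = 5³ · 7; 575 = 5² · 23; 275 = 5² · 11; 650 = 2 · 5² · 13
gcd takes min exponent of each prime: 5² = 25

25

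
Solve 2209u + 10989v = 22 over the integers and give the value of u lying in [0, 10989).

Reduce mod 10989: 2209u ≡ 22 (mod 10989). With g = gcd(2209, 10989) = 1 dividing 22, divide through: 2209u ≡ 22 (mod 10989).
Since gcd(2209, 10989) = 1, u ≡ 22·(2209)⁻¹ ≡ 5104 (mod 10989). Smallest non-negative: 5104.

5104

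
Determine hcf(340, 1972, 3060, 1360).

340 = 2² · 5 · 17; 1972 = 2² · 17 · 29; 3060 = 2² · 3² · 5 · 17; 1360 = 2⁴ · 5 · 17
gcd takes min exponent of each prime: 2² · 17 = 68

68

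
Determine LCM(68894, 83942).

152186846

68894 = 2 · 7² · 19 · 37; 83942 = 2 · 19 · 47²
max exponents: 2 · 7² · 19 · 37 · 47² = 152186846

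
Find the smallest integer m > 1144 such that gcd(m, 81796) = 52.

81796 = 52·1573. Any m with gcd(m, 81796) = 52 is a multiple of 52, say 52s, with s coprime to 1573.
Need s > 1144/52, so s ≥ 23. First s ≥ 23 with gcd(s, 1573) = 1 is s = 23. Thus m = 52·23 = 1196.

1196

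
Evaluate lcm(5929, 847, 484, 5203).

lcm(5929, 847) = 5929·847/gcd = 5021863/847 = 5929
lcm(5929, 484) = 5929·484/gcd = 2869636/121 = 23716
lcm(23716, 5203) = 23716·5203/gcd = 123394348/121 = 1019788

1019788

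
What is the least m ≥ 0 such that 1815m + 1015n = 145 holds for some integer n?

174

Euclid: 1815 = 1·1015 + 800; 1015 = 1·800 + 215; 800 = 3·215 + 155; 215 = 1·155 + 60; 155 = 2·60 + 35; 60 = 1·35 + 25; 35 = 1·25 + 10; 25 = 2·10 + 5; 10 = 2·5 + 0 → gcd = 5; 145 = 5·29.
Back-substitution yields 1815·(-85) + 1015·(152) = 5, so one solution is m = -85·29 = -2465, n = 152·29 = 4408.
Solutions in m differ by 1015/5 = 203; the one in [0, 203) is -2465 mod 203 = 174.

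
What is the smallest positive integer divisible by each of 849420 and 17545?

24633180

849420 = 2² · 3³ · 5 · 11² · 13; 17545 = 5 · 11² · 29
max exponents: 2² · 3³ · 5 · 11² · 13 · 29 = 24633180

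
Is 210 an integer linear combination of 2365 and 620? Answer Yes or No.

Yes

gcd(2365, 620): 2365 = 3·620 + 505; 620 = 1·505 + 115; 505 = 4·115 + 45; 115 = 2·45 + 25; 45 = 1·25 + 20; 25 = 1·20 + 5; 20 = 4·5 + 0 → 5
5 divides 210, so a solution exists.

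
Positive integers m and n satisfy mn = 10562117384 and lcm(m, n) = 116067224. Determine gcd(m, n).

gcd·lcm = product, so gcd = 10562117384/116067224 = 91.

91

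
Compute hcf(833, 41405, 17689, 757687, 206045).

833 = 7² · 17; 41405 = 5 · 7² · 13²; 17689 = 7² · 19²; 757687 = 7³ · 47²; 206045 = 5 · 7² · 29²
gcd takes min exponent of each prime: 7² = 49

49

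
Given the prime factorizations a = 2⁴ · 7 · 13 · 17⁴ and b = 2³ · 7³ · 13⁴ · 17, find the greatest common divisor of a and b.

min exponent per shared prime: 2³ · 7 · 13 · 17 = 12376

12376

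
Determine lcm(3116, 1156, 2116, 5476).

3116 = 2² · 19 · 41; 1156 = 2² · 17²; 2116 = 2² · 23²; 5476 = 2² · 37²
lcm takes max exponent of each prime: 2² · 17² · 19 · 23² · 37² · 41 = 652160381324

652160381324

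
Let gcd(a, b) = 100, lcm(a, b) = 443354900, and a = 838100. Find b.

52900

a·b = gcd·lcm = 100·443354900 = 44335490000, so b = 44335490000/838100 = 52900.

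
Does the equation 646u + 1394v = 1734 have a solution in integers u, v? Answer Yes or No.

By Bézout, 646u + 1394v = 1734 has integer solutions iff gcd(646, 1394) | 1734.
Euclid: 1394 = 2·646 + 102; 646 = 6·102 + 34; 102 = 3·34 + 0. gcd = 34; 1734 mod 34 = 0. Yes.

Yes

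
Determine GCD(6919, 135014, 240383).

gcd(6919, 135014): 135014 = 19·6919 + 3553; 6919 = 1·3553 + 3366; 3553 = 1·3366 + 187; 3366 = 18·187 + 0 → 187
gcd(187, 240383): 240383 = 1285·187 + 88; 187 = 2·88 + 11; 88 = 8·11 + 0 → 11

11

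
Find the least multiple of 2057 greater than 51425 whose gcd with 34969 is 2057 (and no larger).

gcd(t, 34969) = 2057 forces 2057 | t; write t = 2057s. Then gcd(2057s, 2057·17) = 2057·gcd(s, 17), so need gcd(s, 17) = 1.
2057s > 51425 gives s ≥ 26. The least s ≥ 26 coprime to 17 is 26, so t = 2057·26 = 53482.

53482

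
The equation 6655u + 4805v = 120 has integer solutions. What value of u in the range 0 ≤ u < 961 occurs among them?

639

Euclid: 6655 = 1·4805 + 1850; 4805 = 2·1850 + 1105; 1850 = 1·1105 + 745; 1105 = 1·745 + 360; 745 = 2·360 + 25; 360 = 14·25 + 10; 25 = 2·10 + 5; 10 = 2·5 + 0 → gcd = 5; 120 = 5·24.
Back-substitution yields 6655·(387) + 4805·(-536) = 5, so one solution is u = 387·24 = 9288, v = -536·24 = -12864.
Solutions in u differ by 4805/5 = 961; the one in [0, 961) is 9288 mod 961 = 639.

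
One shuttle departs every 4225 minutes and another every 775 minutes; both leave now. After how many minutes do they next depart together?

4225 = 5² · 13²; 775 = 5² · 31
max exponents: 5² · 13² · 31 = 130975

130975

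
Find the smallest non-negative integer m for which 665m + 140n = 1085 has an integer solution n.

1

Euclid: 665 = 4·140 + 105; 140 = 1·105 + 35; 105 = 3·35 + 0 → gcd = 35; 1085 = 35·31.
Back-substitution yields 665·(-1) + 140·(5) = 35, so one solution is m = -1·31 = -31, n = 5·31 = 155.
Solutions in m differ by 140/35 = 4; the one in [0, 4) is -31 mod 4 = 1.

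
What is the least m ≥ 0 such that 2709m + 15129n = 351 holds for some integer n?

gcd(2709, 15129) = 9 (Euclid: 15129 = 5·2709 + 1584; 2709 = 1·1584 + 1125; 1584 = 1·1125 + 459; 1125 = 2·459 + 207; 459 = 2·207 + 45; 207 = 4·45 + 27; 45 = 1·27 + 18; 27 = 1·18 + 9; 18 = 2·9 + 0), and 9 | 351.
Extended Euclid: 2709·(659) + 15129·(-118) = 9. Scale by 39: m₀ = 25701.
General solution m = m₀ + 1681t; reducing mod 1681 gives m = 486 (and n = -87).

486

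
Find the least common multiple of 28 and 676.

28 = 2² · 7; 676 = 2² · 13²
max exponents: 2² · 7 · 13² = 4732

4732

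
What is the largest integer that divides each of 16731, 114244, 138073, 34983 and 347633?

gcd(16731, 114244): 114244 = 6·16731 + 13858; 16731 = 1·13858 + 2873; 13858 = 4·2873 + 2366; 2873 = 1·2366 + 507; 2366 = 4·507 + 338; 507 = 1·338 + 169; 338 = 2·169 + 0 → 169
gcd(169, 138073): 138073 = 817·169 + 0 → 169
gcd(169, 34983): 34983 = 207·169 + 0 → 169
gcd(169, 347633): 347633 = 2057·169 + 0 → 169

169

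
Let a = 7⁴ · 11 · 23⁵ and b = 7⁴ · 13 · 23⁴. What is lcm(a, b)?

2209873314649

max exponent per prime: 7⁴ · 11 · 13 · 23⁵ = 2209873314649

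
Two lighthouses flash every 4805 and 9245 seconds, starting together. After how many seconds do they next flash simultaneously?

8884445

4805 = 5 · 31²; 9245 = 5 · 43²
max exponents: 5 · 31² · 43² = 8884445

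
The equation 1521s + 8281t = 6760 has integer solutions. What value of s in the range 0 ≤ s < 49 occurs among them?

48

gcd(1521, 8281) = 169 (Euclid: 8281 = 5·1521 + 676; 1521 = 2·676 + 169; 676 = 4·169 + 0), and 169 | 6760.
Extended Euclid: 1521·(11) + 8281·(-2) = 169. Scale by 40: s₀ = 440.
General solution s = s₀ + 49k; reducing mod 49 gives s = 48 (and t = -8).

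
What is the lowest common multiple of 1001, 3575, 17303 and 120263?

2546569025

1001 = 7 · 11 · 13; 3575 = 5² · 11 · 13; 17303 = 11³ · 13; 120263 = 11 · 13 · 29²
lcm takes max exponent of each prime: 5² · 7 · 11³ · 13 · 29² = 2546569025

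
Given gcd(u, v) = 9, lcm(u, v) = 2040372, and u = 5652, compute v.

Using uv = gcd(u,v)·lcm(u,v) = 9·2040372 = 18363348, we get v = 18363348/5652 = 3249.

3249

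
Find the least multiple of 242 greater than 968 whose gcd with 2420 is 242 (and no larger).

2420 = 242·10. Any k with gcd(k, 2420) = 242 is a multiple of 242, say 242s, with s coprime to 10.
Need s > 968/242, so s ≥ 5. First s ≥ 5 with gcd(s, 10) = 1 is s = 7. Thus k = 242·7 = 1694.

1694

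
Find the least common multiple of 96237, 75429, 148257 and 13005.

96237 = 3² · 17² · 37; 75429 = 3² · 17² · 29; 148257 = 3³ · 17² · 19; 13005 = 3² · 5 · 17²
lcm takes max exponent of each prime: 3³ · 5 · 17² · 19 · 29 · 37 = 795398805

795398805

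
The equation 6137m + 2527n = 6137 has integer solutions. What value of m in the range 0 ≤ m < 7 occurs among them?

1

Euclid: 6137 = 2·2527 + 1083; 2527 = 2·1083 + 361; 1083 = 3·361 + 0 → gcd = 361; 6137 = 361·17.
Back-substitution yields 6137·(-2) + 2527·(5) = 361, so one solution is m = -2·17 = -34, n = 5·17 = 85.
Solutions in m differ by 2527/361 = 7; the one in [0, 7) is -34 mod 7 = 1.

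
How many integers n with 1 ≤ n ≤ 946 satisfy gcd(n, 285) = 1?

478

Prime factors of 285: 3, 5, 19. Count integers ≤ 946 divisible by none of them.
By inclusion–exclusion: 946 − ⌊946/3⌋ − ⌊946/5⌋ − ⌊946/19⌋ + ⌊946/15⌋ + ⌊946/57⌋ + ⌊946/95⌋ − ⌊946/285⌋ = 478.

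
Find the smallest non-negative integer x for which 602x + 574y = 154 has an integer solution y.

gcd(602, 574) = 14 (Euclid: 602 = 1·574 + 28; 574 = 20·28 + 14; 28 = 2·14 + 0), and 14 | 154.
Extended Euclid: 602·(-20) + 574·(21) = 14. Scale by 11: x₀ = -220.
General solution x = x₀ + 41t; reducing mod 41 gives x = 26 (and y = -27).

26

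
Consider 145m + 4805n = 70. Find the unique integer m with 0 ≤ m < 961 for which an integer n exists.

gcd(145, 4805) = 5 (Euclid: 4805 = 33·145 + 20; 145 = 7·20 + 5; 20 = 4·5 + 0), and 5 | 70.
Extended Euclid: 145·(232) + 4805·(-7) = 5. Scale by 14: m₀ = 3248.
General solution m = m₀ + 961t; reducing mod 961 gives m = 365 (and n = -11).

365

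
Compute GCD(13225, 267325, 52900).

gcd(13225, 267325): 267325 = 20·13225 + 2825; 13225 = 4·2825 + 1925; 2825 = 1·1925 + 900; 1925 = 2·900 + 125; 900 = 7·125 + 25; 125 = 5·25 + 0 → 25
gcd(25, 52900): 52900 = 2116·25 + 0 → 25

25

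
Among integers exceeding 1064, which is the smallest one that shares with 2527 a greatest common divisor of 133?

1197

gcd(m, 2527) = 133 forces 133 | m; write m = 133s. Then gcd(133s, 133·19) = 133·gcd(s, 19), so need gcd(s, 19) = 1.
133s > 1064 gives s ≥ 9. The least s ≥ 9 coprime to 19 is 9, so m = 133·9 = 1197.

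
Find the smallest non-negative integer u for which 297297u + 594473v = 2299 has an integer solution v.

Euclid: 594473 = 1·297297 + 297176; 297297 = 1·297176 + 121; 297176 = 2456·121 + 0 → gcd = 121; 2299 = 121·19.
Back-substitution yields 297297·(2) + 594473·(-1) = 121, so one solution is u = 2·19 = 38, v = -1·19 = -19.
Solutions in u differ by 594473/121 = 4913; the one in [0, 4913) is 38 mod 4913 = 38.

38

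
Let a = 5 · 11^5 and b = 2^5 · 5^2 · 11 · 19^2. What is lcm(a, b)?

max exponent per prime: 2^5 · 5^2 · 11^5 · 19^2 = 46511528800

46511528800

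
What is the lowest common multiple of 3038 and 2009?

gcd first: 3038 = 1·2009 + 1029; 2009 = 1·1029 + 980; 1029 = 1·980 + 49; 980 = 20·49 + 0 → gcd = 49
lcm = 3038·2009/gcd = 6103342/49 = 124558

124558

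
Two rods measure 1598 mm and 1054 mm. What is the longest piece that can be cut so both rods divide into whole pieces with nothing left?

34

Euclid: 1598 = 1·1054 + 544; 1054 = 1·544 + 510; 544 = 1·510 + 34; 510 = 15·34 + 0. Last nonzero remainder: 34.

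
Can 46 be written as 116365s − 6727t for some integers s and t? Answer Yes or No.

By Bézout, 116365s − 6727t = 46 has integer solutions iff gcd(116365, 6727) | 46.
Euclid: 116365 = 17·6727 + 2006; 6727 = 3·2006 + 709; 2006 = 2·709 + 588; 709 = 1·588 + 121; 588 = 4·121 + 104; 121 = 1·104 + 17; 104 = 6·17 + 2; 17 = 8·2 + 1; 2 = 2·1 + 0. gcd = 1; 46 mod 1 = 0. Yes.

Yes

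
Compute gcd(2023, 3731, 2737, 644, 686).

7

gcd(2023, 3731): 3731 = 1·2023 + 1708; 2023 = 1·1708 + 315; 1708 = 5·315 + 133; 315 = 2·133 + 49; 133 = 2·49 + 35; 49 = 1·35 + 14; 35 = 2·14 + 7; 14 = 2·7 + 0 → 7
gcd(7, 2737): 2737 = 391·7 + 0 → 7
gcd(7, 644): 644 = 92·7 + 0 → 7
gcd(7, 686): 686 = 98·7 + 0 → 7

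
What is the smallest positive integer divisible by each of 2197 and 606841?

1333229677

gcd first: 606841 = 276·2197 + 469; 2197 = 4·469 + 321; 469 = 1·321 + 148; 321 = 2·148 + 25; 148 = 5·25 + 23; 25 = 1·23 + 2; 23 = 11·2 + 1; 2 = 2·1 + 0 → gcd = 1
lcm = 2197·606841/gcd = 1333229677/1 = 1333229677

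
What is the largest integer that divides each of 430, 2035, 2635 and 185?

gcd(430, 2035): 2035 = 4·430 + 315; 430 = 1·315 + 115; 315 = 2·115 + 85; 115 = 1·85 + 30; 85 = 2·30 + 25; 30 = 1·25 + 5; 25 = 5·5 + 0 → 5
gcd(5, 2635): 2635 = 527·5 + 0 → 5
gcd(5, 185): 185 = 37·5 + 0 → 5

5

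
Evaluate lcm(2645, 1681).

4446245

2645 = 5 · 23²; 1681 = 41²
max exponents: 5 · 23² · 41² = 4446245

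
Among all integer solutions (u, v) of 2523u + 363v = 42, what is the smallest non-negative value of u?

38

Euclid: 2523 = 6·363 + 345; 363 = 1·345 + 18; 345 = 19·18 + 3; 18 = 6·3 + 0 → gcd = 3; 42 = 3·14.
Back-substitution yields 2523·(20) + 363·(-139) = 3, so one solution is u = 20·14 = 280, v = -139·14 = -1946.
Solutions in u differ by 363/3 = 121; the one in [0, 121) is 280 mod 121 = 38.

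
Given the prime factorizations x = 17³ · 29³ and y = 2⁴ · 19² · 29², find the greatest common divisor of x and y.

841

min exponent per shared prime: 29² = 841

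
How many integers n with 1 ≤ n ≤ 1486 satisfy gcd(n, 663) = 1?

Prime factors of 663: 3, 13, 17. Count integers ≤ 1486 divisible by none of them.
By inclusion–exclusion: 1486 − ⌊1486/3⌋ − ⌊1486/13⌋ − ⌊1486/17⌋ + ⌊1486/39⌋ + ⌊1486/51⌋ + ⌊1486/221⌋ − ⌊1486/663⌋ = 861.

861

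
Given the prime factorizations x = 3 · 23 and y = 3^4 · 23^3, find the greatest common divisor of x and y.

min exponent per shared prime: 3 · 23 = 69

69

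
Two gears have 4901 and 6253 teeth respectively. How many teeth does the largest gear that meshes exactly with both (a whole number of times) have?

169

Euclid: 6253 = 1·4901 + 1352; 4901 = 3·1352 + 845; 1352 = 1·845 + 507; 845 = 1·507 + 338; 507 = 1·338 + 169; 338 = 2·169 + 0. Last nonzero remainder: 169.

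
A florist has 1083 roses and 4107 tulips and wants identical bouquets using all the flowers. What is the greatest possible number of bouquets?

3

Euclid: 4107 = 3·1083 + 858; 1083 = 1·858 + 225; 858 = 3·225 + 183; 225 = 1·183 + 42; 183 = 4·42 + 15; 42 = 2·15 + 12; 15 = 1·12 + 3; 12 = 4·3 + 0. Last nonzero remainder: 3.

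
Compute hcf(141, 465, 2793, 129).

gcd(141, 465): 465 = 3·141 + 42; 141 = 3·42 + 15; 42 = 2·15 + 12; 15 = 1·12 + 3; 12 = 4·3 + 0 → 3
gcd(3, 2793): 2793 = 931·3 + 0 → 3
gcd(3, 129): 129 = 43·3 + 0 → 3

3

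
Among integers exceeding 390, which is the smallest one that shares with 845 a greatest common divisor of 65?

455

Multiples of 65 above 390: 65·7, 65·8, … . Need the cofactor coprime to 845/65 = 13.
Checking s = 7, 8, … the first with gcd(s, 13) = 1 is s = 7, giving 455.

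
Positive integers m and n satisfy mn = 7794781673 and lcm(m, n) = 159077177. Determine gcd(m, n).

From gcd × lcm = mn: gcd = 7794781673 / 159077177 = 49.

49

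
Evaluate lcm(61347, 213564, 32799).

61347 = 3 · 11² · 13²; 213564 = 2² · 3 · 13 · 37²; 32799 = 3 · 13 · 29²
lcm takes max exponent of each prime: 2² · 3 · 11² · 13² · 29² · 37² = 282522320652

282522320652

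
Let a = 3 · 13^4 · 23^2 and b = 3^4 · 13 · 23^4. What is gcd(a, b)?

20631

min exponent per shared prime: 3 · 13 · 23^2 = 20631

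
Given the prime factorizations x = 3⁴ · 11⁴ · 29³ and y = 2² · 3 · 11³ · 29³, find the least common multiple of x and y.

max exponent per prime: 2² · 3⁴ · 11⁴ · 29³ = 115693709076

115693709076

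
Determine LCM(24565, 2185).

10734905

gcd first: 24565 = 11·2185 + 530; 2185 = 4·530 + 65; 530 = 8·65 + 10; 65 = 6·10 + 5; 10 = 2·5 + 0 → gcd = 5
lcm = 24565·2185/gcd = 53674525/5 = 10734905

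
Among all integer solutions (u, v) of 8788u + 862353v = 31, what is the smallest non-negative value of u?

434611

Reduce mod 862353: 8788u ≡ 31 (mod 862353). With g = gcd(8788, 862353) = 1 dividing 31, divide through: 8788u ≡ 31 (mod 862353).
Since gcd(8788, 862353) = 1, u ≡ 31·(8788)⁻¹ ≡ 434611 (mod 862353). Smallest non-negative: 434611.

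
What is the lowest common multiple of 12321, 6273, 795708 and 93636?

116166627557532

12321 = 3² · 37²; 6273 = 3² · 17 · 41; 795708 = 2² · 3² · 23 · 31²; 93636 = 2² · 3⁴ · 17²
lcm takes max exponent of each prime: 2² · 3⁴ · 17² · 23 · 31² · 37² · 41 = 116166627557532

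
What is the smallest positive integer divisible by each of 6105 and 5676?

1050060

6105 = 3 · 5 · 11 · 37; 5676 = 2² · 3 · 11 · 43
max exponents: 2² · 3 · 5 · 11 · 37 · 43 = 1050060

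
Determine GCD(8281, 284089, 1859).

gcd(8281, 284089): 284089 = 34·8281 + 2535; 8281 = 3·2535 + 676; 2535 = 3·676 + 507; 676 = 1·507 + 169; 507 = 3·169 + 0 → 169
gcd(169, 1859): 1859 = 11·169 + 0 → 169

169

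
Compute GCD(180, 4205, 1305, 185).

5

gcd(180, 4205): 4205 = 23·180 + 65; 180 = 2·65 + 50; 65 = 1·50 + 15; 50 = 3·15 + 5; 15 = 3·5 + 0 → 5
gcd(5, 1305): 1305 = 261·5 + 0 → 5
gcd(5, 185): 185 = 37·5 + 0 → 5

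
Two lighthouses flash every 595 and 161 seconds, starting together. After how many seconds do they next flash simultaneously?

595 = 5 · 7 · 17; 161 = 7 · 23
max exponents: 5 · 7 · 17 · 23 = 13685

13685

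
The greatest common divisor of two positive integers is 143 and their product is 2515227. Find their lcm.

17589

gcd·lcm = product, so lcm = 2515227/143 = 17589.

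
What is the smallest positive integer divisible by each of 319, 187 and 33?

16269

lcm(319, 187) = 319·187/gcd = 59653/11 = 5423
lcm(5423, 33) = 5423·33/gcd = 178959/11 = 16269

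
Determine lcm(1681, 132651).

222986331

gcd first: 132651 = 78·1681 + 1533; 1681 = 1·1533 + 148; 1533 = 10·148 + 53; 148 = 2·53 + 42; 53 = 1·42 + 11; 42 = 3·11 + 9; 11 = 1·9 + 2; 9 = 4·2 + 1; 2 = 2·1 + 0 → gcd = 1
lcm = 1681·132651/gcd = 222986331/1 = 222986331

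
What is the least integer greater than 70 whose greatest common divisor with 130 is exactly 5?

75

130 = 5·26. Any t with gcd(t, 130) = 5 is a multiple of 5, say 5s, with s coprime to 26.
Need s > 70/5, so s ≥ 15. First s ≥ 15 with gcd(s, 26) = 1 is s = 15. Thus t = 5·15 = 75.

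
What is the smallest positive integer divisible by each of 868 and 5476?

1188292

868 = 2² · 7 · 31; 5476 = 2² · 37²
max exponents: 2² · 7 · 31 · 37² = 1188292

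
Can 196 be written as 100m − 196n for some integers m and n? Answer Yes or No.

Yes

gcd(100, 196): 196 = 1·100 + 96; 100 = 1·96 + 4; 96 = 24·4 + 0 → 4
4 divides 196, so a solution exists.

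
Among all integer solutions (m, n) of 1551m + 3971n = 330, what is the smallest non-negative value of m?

246

Reduce mod 3971: 1551m ≡ 330 (mod 3971). With g = gcd(1551, 3971) = 11 dividing 330, divide through: 141m ≡ 30 (mod 361).
Since gcd(141, 361) = 1, m ≡ 30·(141)⁻¹ ≡ 246 (mod 361). Smallest non-negative: 246.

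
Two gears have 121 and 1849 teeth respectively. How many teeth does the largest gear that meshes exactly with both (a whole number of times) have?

1

121 = 11²
1849 = 43²
Common: 1 = 1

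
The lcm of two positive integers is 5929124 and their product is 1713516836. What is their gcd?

289

From gcd × lcm = uv: gcd = 1713516836 / 5929124 = 289.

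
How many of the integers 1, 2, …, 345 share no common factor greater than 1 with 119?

Prime factors of 119: 7, 17. Count integers ≤ 345 divisible by none of them.
By inclusion–exclusion: 345 − ⌊345/7⌋ − ⌊345/17⌋ + ⌊345/119⌋ = 278.

278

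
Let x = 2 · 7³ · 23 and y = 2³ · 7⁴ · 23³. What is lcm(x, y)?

max exponent per prime: 2³ · 7⁴ · 23³ = 233703736

233703736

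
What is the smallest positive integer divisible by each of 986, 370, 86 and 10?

986 = 2 · 17 · 29; 370 = 2 · 5 · 37; 86 = 2 · 43; 10 = 2 · 5
lcm takes max exponent of each prime: 2 · 5 · 17 · 29 · 37 · 43 = 7843630

7843630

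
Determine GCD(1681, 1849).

1

1681 = 41²
1849 = 43²
Common: 1 = 1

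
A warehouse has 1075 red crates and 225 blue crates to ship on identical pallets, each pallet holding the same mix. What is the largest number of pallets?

1075 = 5² · 43
225 = 3² · 5²
Common: 5² = 25

25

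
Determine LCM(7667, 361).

7667 = 11 · 17 · 41; 361 = 19²
max exponents: 11 · 17 · 19² · 41 = 2767787

2767787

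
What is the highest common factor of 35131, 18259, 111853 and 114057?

gcd(35131, 18259): 35131 = 1·18259 + 16872; 18259 = 1·16872 + 1387; 16872 = 12·1387 + 228; 1387 = 6·228 + 19; 228 = 12·19 + 0 → 19
gcd(19, 111853): 111853 = 5887·19 + 0 → 19
gcd(19, 114057): 114057 = 6003·19 + 0 → 19

19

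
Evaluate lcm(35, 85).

35 = 5 · 7; 85 = 5 · 17
max exponents: 5 · 7 · 17 = 595

595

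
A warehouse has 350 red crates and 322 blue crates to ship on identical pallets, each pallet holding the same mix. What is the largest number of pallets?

14

350 = 2 · 5² · 7
322 = 2 · 7 · 23
Common: 2 · 7 = 14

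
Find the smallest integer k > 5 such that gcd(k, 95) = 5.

gcd(k, 95) = 5 forces 5 | k; write k = 5s. Then gcd(5s, 5·19) = 5·gcd(s, 19), so need gcd(s, 19) = 1.
5s > 5 gives s ≥ 2. The least s ≥ 2 coprime to 19 is 2, so k = 5·2 = 10.

10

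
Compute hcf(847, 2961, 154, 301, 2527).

7

gcd(847, 2961): 2961 = 3·847 + 420; 847 = 2·420 + 7; 420 = 60·7 + 0 → 7
gcd(7, 154): 154 = 22·7 + 0 → 7
gcd(7, 301): 301 = 43·7 + 0 → 7
gcd(7, 2527): 2527 = 361·7 + 0 → 7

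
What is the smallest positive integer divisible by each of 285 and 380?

285 = 3 · 5 · 19; 380 = 2² · 5 · 19
max exponents: 2² · 3 · 5 · 19 = 1140

1140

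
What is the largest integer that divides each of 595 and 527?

17

Euclid: 595 = 1·527 + 68; 527 = 7·68 + 51; 68 = 1·51 + 17; 51 = 3·17 + 0. Last nonzero remainder: 17.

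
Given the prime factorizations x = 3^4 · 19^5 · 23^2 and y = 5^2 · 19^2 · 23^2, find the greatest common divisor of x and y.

190969

min exponent per shared prime: 19^2 · 23^2 = 190969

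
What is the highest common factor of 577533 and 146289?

Euclid: 577533 = 3·146289 + 138666; 146289 = 1·138666 + 7623; 138666 = 18·7623 + 1452; 7623 = 5·1452 + 363; 1452 = 4·363 + 0. Last nonzero remainder: 363.

363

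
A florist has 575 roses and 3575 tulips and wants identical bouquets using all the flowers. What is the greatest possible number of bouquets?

Euclid: 3575 = 6·575 + 125; 575 = 4·125 + 75; 125 = 1·75 + 50; 75 = 1·50 + 25; 50 = 2·25 + 0. Last nonzero remainder: 25.

25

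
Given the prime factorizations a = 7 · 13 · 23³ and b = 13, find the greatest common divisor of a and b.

13

min exponent per shared prime: 13 = 13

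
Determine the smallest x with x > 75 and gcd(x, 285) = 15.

gcd(x, 285) = 15 forces 15 | x; write x = 15s. Then gcd(15s, 15·19) = 15·gcd(s, 19), so need gcd(s, 19) = 1.
15s > 75 gives s ≥ 6. The least s ≥ 6 coprime to 19 is 6, so x = 15·6 = 90.

90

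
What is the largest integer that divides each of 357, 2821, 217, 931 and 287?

7

gcd(357, 2821): 2821 = 7·357 + 322; 357 = 1·322 + 35; 322 = 9·35 + 7; 35 = 5·7 + 0 → 7
gcd(7, 217): 217 = 31·7 + 0 → 7
gcd(7, 931): 931 = 133·7 + 0 → 7
gcd(7, 287): 287 = 41·7 + 0 → 7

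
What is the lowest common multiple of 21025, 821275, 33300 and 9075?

lcm(21025, 821275) = 21025·821275/gcd = 17267306875/25 = 690692275
lcm(690692275, 33300) = 690692275·33300/gcd = 23000052757500/25 = 920002110300
lcm(920002110300, 9075) = 920002110300·9075/gcd = 8349019150972500/75 = 111320255346300

111320255346300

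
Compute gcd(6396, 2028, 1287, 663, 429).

6396 = 2² · 3 · 13 · 41; 2028 = 2² · 3 · 13²; 1287 = 3² · 11 · 13; 663 = 3 · 13 · 17; 429 = 3 · 11 · 13
gcd takes min exponent of each prime: 3 · 13 = 39

39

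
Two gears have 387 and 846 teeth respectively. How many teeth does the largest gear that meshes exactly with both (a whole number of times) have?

9

387 = 3² · 43
846 = 2 · 3² · 47
Common: 3² = 9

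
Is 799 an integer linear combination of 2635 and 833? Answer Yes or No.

Yes

gcd(2635, 833): 2635 = 3·833 + 136; 833 = 6·136 + 17; 136 = 8·17 + 0 → 17
17 divides 799, so a solution exists.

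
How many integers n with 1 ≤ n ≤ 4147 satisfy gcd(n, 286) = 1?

Prime factors of 286: 2, 11, 13. Count integers ≤ 4147 divisible by none of them.
By inclusion–exclusion: 4147 − ⌊4147/2⌋ − ⌊4147/11⌋ − ⌊4147/13⌋ + ⌊4147/22⌋ + ⌊4147/26⌋ + ⌊4147/143⌋ − ⌊4147/286⌋ = 1740.

1740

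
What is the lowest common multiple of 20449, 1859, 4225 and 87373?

20449 = 11² · 13²; 1859 = 11 · 13²; 4225 = 5² · 13²; 87373 = 11 · 13² · 47
lcm takes max exponent of each prime: 5² · 11² · 13² · 47 = 24027575

24027575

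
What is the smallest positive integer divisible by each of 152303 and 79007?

152303 = 17³ · 31; 79007 = 41² · 47
max exponents: 17³ · 31 · 41² · 47 = 12033003121

12033003121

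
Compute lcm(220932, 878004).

gcd first: 878004 = 3·220932 + 215208; 220932 = 1·215208 + 5724; 215208 = 37·5724 + 3420; 5724 = 1·3420 + 2304; 3420 = 1·2304 + 1116; 2304 = 2·1116 + 72; 1116 = 15·72 + 36; 72 = 2·36 + 0 → gcd = 36
lcm = 220932·878004/gcd = 193979179728/36 = 5388310548

5388310548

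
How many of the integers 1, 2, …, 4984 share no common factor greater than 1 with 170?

1876

170 = 2·5·17. Inclusion–exclusion on these primes:
4984 − ⌊4984/2⌋ − ⌊4984/5⌋ − ⌊4984/17⌋ + ⌊4984/10⌋ + ⌊4984/34⌋ + ⌊4984/85⌋ − ⌊4984/170⌋ = 1876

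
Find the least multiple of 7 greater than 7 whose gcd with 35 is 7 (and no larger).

35 = 7·5. Any a with gcd(a, 35) = 7 is a multiple of 7, say 7s, with s coprime to 5.
Need s > 7/7, so s ≥ 2. First s ≥ 2 with gcd(s, 5) = 1 is s = 2. Thus a = 7·2 = 14.

14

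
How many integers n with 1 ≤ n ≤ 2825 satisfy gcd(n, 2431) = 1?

2231

Prime factors of 2431: 11, 13, 17. Count integers ≤ 2825 divisible by none of them.
By inclusion–exclusion: 2825 − ⌊2825/11⌋ − ⌊2825/13⌋ − ⌊2825/17⌋ + ⌊2825/143⌋ + ⌊2825/187⌋ + ⌊2825/221⌋ − ⌊2825/2431⌋ = 2231.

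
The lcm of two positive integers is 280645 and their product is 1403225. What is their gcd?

5

gcd·lcm = product, so gcd = 1403225/280645 = 5.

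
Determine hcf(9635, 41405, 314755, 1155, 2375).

5

gcd(9635, 41405): 41405 = 4·9635 + 2865; 9635 = 3·2865 + 1040; 2865 = 2·1040 + 785; 1040 = 1·785 + 255; 785 = 3·255 + 20; 255 = 12·20 + 15; 20 = 1·15 + 5; 15 = 3·5 + 0 → 5
gcd(5, 314755): 314755 = 62951·5 + 0 → 5
gcd(5, 1155): 1155 = 231·5 + 0 → 5
gcd(5, 2375): 2375 = 475·5 + 0 → 5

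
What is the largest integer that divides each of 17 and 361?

Euclid: 361 = 21·17 + 4; 17 = 4·4 + 1; 4 = 4·1 + 0. Last nonzero remainder: 1.

1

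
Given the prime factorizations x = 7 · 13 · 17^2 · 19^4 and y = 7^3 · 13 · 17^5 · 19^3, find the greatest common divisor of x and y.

min exponent per shared prime: 7 · 13 · 17^2 · 19^3 = 180384841

180384841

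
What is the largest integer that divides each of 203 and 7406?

Euclid: 7406 = 36·203 + 98; 203 = 2·98 + 7; 98 = 14·7 + 0. Last nonzero remainder: 7.

7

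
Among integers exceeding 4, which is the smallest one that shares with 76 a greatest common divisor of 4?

8

gcd(a, 76) = 4 forces 4 | a; write a = 4s. Then gcd(4s, 4·19) = 4·gcd(s, 19), so need gcd(s, 19) = 1.
4s > 4 gives s ≥ 2. The least s ≥ 2 coprime to 19 is 2, so a = 4·2 = 8.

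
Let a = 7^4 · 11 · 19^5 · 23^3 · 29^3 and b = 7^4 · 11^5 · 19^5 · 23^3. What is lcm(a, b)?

284119533130879567415987

max exponent per prime: 7^4 · 11^5 · 19^5 · 23^3 · 29^3 = 284119533130879567415987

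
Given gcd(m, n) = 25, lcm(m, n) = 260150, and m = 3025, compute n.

Using mn = gcd(m,n)·lcm(m,n) = 25·260150 = 6503750, we get n = 6503750/3025 = 2150.

2150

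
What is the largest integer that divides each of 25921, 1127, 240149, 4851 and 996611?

49

gcd(25921, 1127): 25921 = 23·1127 + 0 → 1127
gcd(1127, 240149): 240149 = 213·1127 + 98; 1127 = 11·98 + 49; 98 = 2·49 + 0 → 49
gcd(49, 4851): 4851 = 99·49 + 0 → 49
gcd(49, 996611): 996611 = 20339·49 + 0 → 49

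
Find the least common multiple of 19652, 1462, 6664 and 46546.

113371719832

lcm(19652, 1462) = 19652·1462/gcd = 28731224/34 = 845036
lcm(845036, 6664) = 845036·6664/gcd = 5631319904/68 = 82813528
lcm(82813528, 46546) = 82813528·46546/gcd = 3854638474288/34 = 113371719832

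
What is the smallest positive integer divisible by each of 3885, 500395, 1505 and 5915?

403637121615

lcm(3885, 500395) = 3885·500395/gcd = 1944034575/35 = 55543845
lcm(55543845, 1505) = 55543845·1505/gcd = 83593486725/35 = 2388385335
lcm(2388385335, 5915) = 2388385335·5915/gcd = 14127299256525/35 = 403637121615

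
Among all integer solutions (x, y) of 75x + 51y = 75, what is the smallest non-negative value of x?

Reduce mod 51: 75x ≡ 75 (mod 51). With g = gcd(75, 51) = 3 dividing 75, divide through: 25x ≡ 25 (mod 17).
Since gcd(25, 17) = 1, x ≡ 25·(25)⁻¹ ≡ 1 (mod 17). Smallest non-negative: 1.

1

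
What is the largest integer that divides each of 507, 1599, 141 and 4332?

3

gcd(507, 1599): 1599 = 3·507 + 78; 507 = 6·78 + 39; 78 = 2·39 + 0 → 39
gcd(39, 141): 141 = 3·39 + 24; 39 = 1·24 + 15; 24 = 1·15 + 9; 15 = 1·9 + 6; 9 = 1·6 + 3; 6 = 2·3 + 0 → 3
gcd(3, 4332): 4332 = 1444·3 + 0 → 3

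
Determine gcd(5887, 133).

5887 = 7 · 29²
133 = 7 · 19
Common: 7 = 7

7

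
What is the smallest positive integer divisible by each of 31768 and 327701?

946400488

31768 = 2³ · 11 · 19²; 327701 = 11 · 31³
max exponents: 2³ · 11 · 19² · 31³ = 946400488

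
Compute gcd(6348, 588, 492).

12

6348 = 2² · 3 · 23²; 588 = 2² · 3 · 7²; 492 = 2² · 3 · 41
gcd takes min exponent of each prime: 2² · 3 = 12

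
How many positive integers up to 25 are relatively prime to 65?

19

65 = 5·13. Inclusion–exclusion on these primes:
25 − ⌊25/5⌋ − ⌊25/13⌋ + ⌊25/65⌋ = 19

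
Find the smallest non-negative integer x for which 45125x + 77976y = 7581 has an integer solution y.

gcd(45125, 77976) = 361 (Euclid: 77976 = 1·45125 + 32851; 45125 = 1·32851 + 12274; 32851 = 2·12274 + 8303; 12274 = 1·8303 + 3971; 8303 = 2·3971 + 361; 3971 = 11·361 + 0), and 361 | 7581.
Extended Euclid: 45125·(-19) + 77976·(11) = 361. Scale by 21: x₀ = -399.
General solution x = x₀ + 216t; reducing mod 216 gives x = 33 (and y = -19).

33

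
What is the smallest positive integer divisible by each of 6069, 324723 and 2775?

6069 = 3 · 7 · 17²; 324723 = 3 · 7² · 47²; 2775 = 3 · 5² · 37
lcm takes max exponent of each prime: 3 · 5² · 7² · 17² · 37 · 47² = 86806575975

86806575975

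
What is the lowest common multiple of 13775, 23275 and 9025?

13775 = 5² · 19 · 29; 23275 = 5² · 7² · 19; 9025 = 5² · 19²
lcm takes max exponent of each prime: 5² · 7² · 19² · 29 = 12824525

12824525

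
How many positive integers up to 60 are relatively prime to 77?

77 = 7·11. Inclusion–exclusion on these primes:
60 − ⌊60/7⌋ − ⌊60/11⌋ + ⌊60/77⌋ = 47

47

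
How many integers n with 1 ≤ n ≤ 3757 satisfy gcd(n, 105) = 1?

1718

Prime factors of 105: 3, 5, 7. Count integers ≤ 3757 divisible by none of them.
By inclusion–exclusion: 3757 − ⌊3757/3⌋ − ⌊3757/5⌋ − ⌊3757/7⌋ + ⌊3757/15⌋ + ⌊3757/21⌋ + ⌊3757/35⌋ − ⌊3757/105⌋ = 1718.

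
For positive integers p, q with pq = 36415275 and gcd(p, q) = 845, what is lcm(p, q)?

43095

Since gcd(p,q)·lcm(p,q) = pq, lcm = 36415275/845 = 43095.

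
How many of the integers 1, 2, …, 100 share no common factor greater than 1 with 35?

68

Prime factors of 35: 5, 7. Count integers ≤ 100 divisible by none of them.
By inclusion–exclusion: 100 − ⌊100/5⌋ − ⌊100/7⌋ + ⌊100/35⌋ = 68.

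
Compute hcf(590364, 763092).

590364 = 2² · 3² · 23² · 31
763092 = 2² · 3² · 11 · 41 · 47
Common: 2² · 3² = 36

36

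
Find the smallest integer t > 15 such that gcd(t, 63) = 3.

Multiples of 3 above 15: 3·6, 3·7, … . Need the cofactor coprime to 63/3 = 21.
Checking s = 6, 7, … the first with gcd(s, 21) = 1 is s = 8, giving 24.

24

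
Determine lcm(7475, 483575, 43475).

10932180025

7475 = 5² · 13 · 23; 483575 = 5² · 23 · 29²; 43475 = 5² · 37 · 47
lcm takes max exponent of each prime: 5² · 13 · 23 · 29² · 37 · 47 = 10932180025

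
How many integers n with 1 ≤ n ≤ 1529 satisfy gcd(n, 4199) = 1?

1259

4199 = 13·17·19. Inclusion–exclusion on these primes:
1529 − ⌊1529/13⌋ − ⌊1529/17⌋ − ⌊1529/19⌋ + ⌊1529/221⌋ + ⌊1529/247⌋ + ⌊1529/323⌋ − ⌊1529/4199⌋ = 1259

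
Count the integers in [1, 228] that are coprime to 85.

85 = 5·17. Inclusion–exclusion on these primes:
228 − ⌊228/5⌋ − ⌊228/17⌋ + ⌊228/85⌋ = 172

172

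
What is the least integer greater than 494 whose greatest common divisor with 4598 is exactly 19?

Multiples of 19 above 494: 19·27, 19·28, … . Need the cofactor coprime to 4598/19 = 242.
Checking s = 27, 28, … the first with gcd(s, 242) = 1 is s = 27, giving 513.

513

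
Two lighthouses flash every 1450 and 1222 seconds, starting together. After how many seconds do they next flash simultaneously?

885950

gcd first: 1450 = 1·1222 + 228; 1222 = 5·228 + 82; 228 = 2·82 + 64; 82 = 1·64 + 18; 64 = 3·18 + 10; 18 = 1·10 + 8; 10 = 1·8 + 2; 8 = 4·2 + 0 → gcd = 2
lcm = 1450·1222/gcd = 1771900/2 = 885950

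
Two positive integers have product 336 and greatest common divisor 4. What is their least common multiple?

84

gcd·lcm = product, so lcm = 336/4 = 84.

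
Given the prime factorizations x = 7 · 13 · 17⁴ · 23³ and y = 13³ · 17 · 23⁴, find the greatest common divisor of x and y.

min exponent per shared prime: 13 · 17 · 23³ = 2688907

2688907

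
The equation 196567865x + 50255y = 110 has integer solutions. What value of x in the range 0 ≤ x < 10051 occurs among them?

Euclid: 196567865 = 3911·50255 + 20560; 50255 = 2·20560 + 9135; 20560 = 2·9135 + 2290; 9135 = 3·2290 + 2265; 2290 = 1·2265 + 25; 2265 = 90·25 + 15; 25 = 1·15 + 10; 15 = 1·10 + 5; 10 = 2·5 + 0 → gcd = 5; 110 = 5·22.
Back-substitution yields 196567865·(-4016) + 50255·(15708219) = 5, so one solution is x = -4016·22 = -88352, y = 15708219·22 = 345580818.
Solutions in x differ by 50255/5 = 10051; the one in [0, 10051) is -88352 mod 10051 = 2107.

2107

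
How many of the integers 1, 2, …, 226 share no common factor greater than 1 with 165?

Prime factors of 165: 3, 5, 11. Count integers ≤ 226 divisible by none of them.
By inclusion–exclusion: 226 − ⌊226/3⌋ − ⌊226/5⌋ − ⌊226/11⌋ + ⌊226/15⌋ + ⌊226/33⌋ + ⌊226/55⌋ − ⌊226/165⌋ = 110.

110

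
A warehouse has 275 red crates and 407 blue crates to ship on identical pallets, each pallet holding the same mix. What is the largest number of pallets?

275 = 5² · 11
407 = 11 · 37
Common: 11 = 11

11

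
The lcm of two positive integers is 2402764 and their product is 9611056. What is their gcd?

4

From gcd × lcm = uv: gcd = 9611056 / 2402764 = 4.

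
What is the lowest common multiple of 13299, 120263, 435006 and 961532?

13299 = 3 · 11 · 13 · 31; 120263 = 11 · 13 · 29²; 435006 = 2 · 3² · 11 · 13³; 961532 = 2² · 11 · 13 · 41²
lcm takes max exponent of each prime: 2² · 3² · 11 · 13³ · 29² · 31 · 41² = 38128581274212

38128581274212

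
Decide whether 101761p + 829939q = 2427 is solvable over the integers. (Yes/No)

No

gcd(101761, 829939): 829939 = 8·101761 + 15851; 101761 = 6·15851 + 6655; 15851 = 2·6655 + 2541; 6655 = 2·2541 + 1573; 2541 = 1·1573 + 968; 1573 = 1·968 + 605; 968 = 1·605 + 363; 605 = 1·363 + 242; 363 = 1·242 + 121; 242 = 2·121 + 0 → 121
121 does not divide 2427, so a solution does not exist.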